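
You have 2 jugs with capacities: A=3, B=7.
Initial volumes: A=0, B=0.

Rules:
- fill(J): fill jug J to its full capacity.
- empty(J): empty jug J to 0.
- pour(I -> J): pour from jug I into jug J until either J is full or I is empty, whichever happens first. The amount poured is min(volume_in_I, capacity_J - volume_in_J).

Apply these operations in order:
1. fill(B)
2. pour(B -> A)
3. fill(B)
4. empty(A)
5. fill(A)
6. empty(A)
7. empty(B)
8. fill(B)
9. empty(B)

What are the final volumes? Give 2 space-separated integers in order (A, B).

Step 1: fill(B) -> (A=0 B=7)
Step 2: pour(B -> A) -> (A=3 B=4)
Step 3: fill(B) -> (A=3 B=7)
Step 4: empty(A) -> (A=0 B=7)
Step 5: fill(A) -> (A=3 B=7)
Step 6: empty(A) -> (A=0 B=7)
Step 7: empty(B) -> (A=0 B=0)
Step 8: fill(B) -> (A=0 B=7)
Step 9: empty(B) -> (A=0 B=0)

Answer: 0 0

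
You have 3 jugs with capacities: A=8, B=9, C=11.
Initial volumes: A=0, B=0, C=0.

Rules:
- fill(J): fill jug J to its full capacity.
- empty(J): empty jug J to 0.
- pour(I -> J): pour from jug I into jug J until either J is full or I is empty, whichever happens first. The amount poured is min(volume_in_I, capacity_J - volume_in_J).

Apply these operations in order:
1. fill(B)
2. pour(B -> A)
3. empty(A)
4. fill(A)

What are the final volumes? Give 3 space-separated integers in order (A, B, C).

Answer: 8 1 0

Derivation:
Step 1: fill(B) -> (A=0 B=9 C=0)
Step 2: pour(B -> A) -> (A=8 B=1 C=0)
Step 3: empty(A) -> (A=0 B=1 C=0)
Step 4: fill(A) -> (A=8 B=1 C=0)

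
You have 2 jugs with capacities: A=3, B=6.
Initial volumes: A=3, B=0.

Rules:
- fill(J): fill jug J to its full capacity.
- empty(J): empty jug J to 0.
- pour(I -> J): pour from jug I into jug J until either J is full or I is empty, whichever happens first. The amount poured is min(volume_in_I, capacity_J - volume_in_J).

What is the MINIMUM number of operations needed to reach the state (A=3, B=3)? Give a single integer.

Answer: 2

Derivation:
BFS from (A=3, B=0). One shortest path:
  1. pour(A -> B) -> (A=0 B=3)
  2. fill(A) -> (A=3 B=3)
Reached target in 2 moves.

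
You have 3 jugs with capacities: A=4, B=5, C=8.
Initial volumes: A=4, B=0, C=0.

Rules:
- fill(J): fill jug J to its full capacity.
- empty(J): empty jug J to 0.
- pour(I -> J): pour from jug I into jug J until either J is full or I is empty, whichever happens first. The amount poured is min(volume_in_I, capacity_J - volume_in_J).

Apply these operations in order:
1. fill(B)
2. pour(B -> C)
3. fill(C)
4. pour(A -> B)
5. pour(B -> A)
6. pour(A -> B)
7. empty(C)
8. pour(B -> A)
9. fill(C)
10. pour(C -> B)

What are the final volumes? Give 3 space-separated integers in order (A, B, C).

Answer: 4 5 3

Derivation:
Step 1: fill(B) -> (A=4 B=5 C=0)
Step 2: pour(B -> C) -> (A=4 B=0 C=5)
Step 3: fill(C) -> (A=4 B=0 C=8)
Step 4: pour(A -> B) -> (A=0 B=4 C=8)
Step 5: pour(B -> A) -> (A=4 B=0 C=8)
Step 6: pour(A -> B) -> (A=0 B=4 C=8)
Step 7: empty(C) -> (A=0 B=4 C=0)
Step 8: pour(B -> A) -> (A=4 B=0 C=0)
Step 9: fill(C) -> (A=4 B=0 C=8)
Step 10: pour(C -> B) -> (A=4 B=5 C=3)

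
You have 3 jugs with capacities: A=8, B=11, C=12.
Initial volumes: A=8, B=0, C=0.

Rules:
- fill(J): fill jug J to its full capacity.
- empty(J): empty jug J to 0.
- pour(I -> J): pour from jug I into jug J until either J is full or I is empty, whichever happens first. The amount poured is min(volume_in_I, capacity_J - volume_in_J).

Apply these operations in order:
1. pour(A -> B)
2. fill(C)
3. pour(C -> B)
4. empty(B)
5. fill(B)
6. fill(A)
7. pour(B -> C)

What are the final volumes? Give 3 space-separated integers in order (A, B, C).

Answer: 8 8 12

Derivation:
Step 1: pour(A -> B) -> (A=0 B=8 C=0)
Step 2: fill(C) -> (A=0 B=8 C=12)
Step 3: pour(C -> B) -> (A=0 B=11 C=9)
Step 4: empty(B) -> (A=0 B=0 C=9)
Step 5: fill(B) -> (A=0 B=11 C=9)
Step 6: fill(A) -> (A=8 B=11 C=9)
Step 7: pour(B -> C) -> (A=8 B=8 C=12)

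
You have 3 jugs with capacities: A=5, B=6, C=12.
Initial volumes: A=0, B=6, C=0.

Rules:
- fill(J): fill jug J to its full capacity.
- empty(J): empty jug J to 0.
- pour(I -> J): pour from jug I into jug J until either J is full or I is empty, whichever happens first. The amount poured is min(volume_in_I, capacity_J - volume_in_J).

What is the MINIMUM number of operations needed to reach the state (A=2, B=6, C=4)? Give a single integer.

BFS from (A=0, B=6, C=0). One shortest path:
  1. pour(B -> A) -> (A=5 B=1 C=0)
  2. pour(A -> C) -> (A=0 B=1 C=5)
  3. pour(B -> A) -> (A=1 B=0 C=5)
  4. fill(B) -> (A=1 B=6 C=5)
  5. pour(B -> A) -> (A=5 B=2 C=5)
  6. pour(A -> C) -> (A=0 B=2 C=10)
  7. pour(B -> A) -> (A=2 B=0 C=10)
  8. pour(C -> B) -> (A=2 B=6 C=4)
Reached target in 8 moves.

Answer: 8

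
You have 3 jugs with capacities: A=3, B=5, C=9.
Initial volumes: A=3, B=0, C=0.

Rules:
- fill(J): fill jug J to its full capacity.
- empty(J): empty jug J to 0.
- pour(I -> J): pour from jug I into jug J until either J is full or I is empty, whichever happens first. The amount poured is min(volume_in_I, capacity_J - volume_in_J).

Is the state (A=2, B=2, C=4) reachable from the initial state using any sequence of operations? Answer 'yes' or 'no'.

BFS explored all 176 reachable states.
Reachable set includes: (0,0,0), (0,0,1), (0,0,2), (0,0,3), (0,0,4), (0,0,5), (0,0,6), (0,0,7), (0,0,8), (0,0,9), (0,1,0), (0,1,1) ...
Target (A=2, B=2, C=4) not in reachable set → no.

Answer: no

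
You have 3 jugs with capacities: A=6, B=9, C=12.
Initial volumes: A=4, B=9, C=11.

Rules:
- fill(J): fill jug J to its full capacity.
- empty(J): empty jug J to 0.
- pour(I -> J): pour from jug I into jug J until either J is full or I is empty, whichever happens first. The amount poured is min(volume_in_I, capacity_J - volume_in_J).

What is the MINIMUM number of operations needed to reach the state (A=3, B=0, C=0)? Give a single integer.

BFS from (A=4, B=9, C=11). One shortest path:
  1. empty(B) -> (A=4 B=0 C=11)
  2. pour(A -> C) -> (A=3 B=0 C=12)
  3. empty(C) -> (A=3 B=0 C=0)
Reached target in 3 moves.

Answer: 3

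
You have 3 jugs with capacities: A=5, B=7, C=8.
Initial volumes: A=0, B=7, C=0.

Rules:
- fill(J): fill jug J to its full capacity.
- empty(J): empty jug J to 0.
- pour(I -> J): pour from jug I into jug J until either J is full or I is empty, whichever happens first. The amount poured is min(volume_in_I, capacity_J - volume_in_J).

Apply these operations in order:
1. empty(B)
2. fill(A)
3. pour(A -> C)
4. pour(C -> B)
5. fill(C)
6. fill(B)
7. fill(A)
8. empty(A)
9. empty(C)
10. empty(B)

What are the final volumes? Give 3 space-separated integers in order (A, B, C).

Step 1: empty(B) -> (A=0 B=0 C=0)
Step 2: fill(A) -> (A=5 B=0 C=0)
Step 3: pour(A -> C) -> (A=0 B=0 C=5)
Step 4: pour(C -> B) -> (A=0 B=5 C=0)
Step 5: fill(C) -> (A=0 B=5 C=8)
Step 6: fill(B) -> (A=0 B=7 C=8)
Step 7: fill(A) -> (A=5 B=7 C=8)
Step 8: empty(A) -> (A=0 B=7 C=8)
Step 9: empty(C) -> (A=0 B=7 C=0)
Step 10: empty(B) -> (A=0 B=0 C=0)

Answer: 0 0 0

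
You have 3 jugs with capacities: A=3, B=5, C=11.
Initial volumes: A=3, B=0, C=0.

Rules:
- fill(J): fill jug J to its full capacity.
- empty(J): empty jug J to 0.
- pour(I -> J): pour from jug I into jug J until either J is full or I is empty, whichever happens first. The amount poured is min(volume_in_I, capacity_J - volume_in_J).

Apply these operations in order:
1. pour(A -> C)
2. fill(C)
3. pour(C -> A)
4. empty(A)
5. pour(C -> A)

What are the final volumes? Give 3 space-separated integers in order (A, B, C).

Answer: 3 0 5

Derivation:
Step 1: pour(A -> C) -> (A=0 B=0 C=3)
Step 2: fill(C) -> (A=0 B=0 C=11)
Step 3: pour(C -> A) -> (A=3 B=0 C=8)
Step 4: empty(A) -> (A=0 B=0 C=8)
Step 5: pour(C -> A) -> (A=3 B=0 C=5)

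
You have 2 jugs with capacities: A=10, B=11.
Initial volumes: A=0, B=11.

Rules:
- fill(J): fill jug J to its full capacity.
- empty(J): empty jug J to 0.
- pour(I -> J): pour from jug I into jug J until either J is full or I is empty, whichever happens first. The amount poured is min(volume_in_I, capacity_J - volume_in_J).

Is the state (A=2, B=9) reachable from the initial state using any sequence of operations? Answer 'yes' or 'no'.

BFS explored all 42 reachable states.
Reachable set includes: (0,0), (0,1), (0,2), (0,3), (0,4), (0,5), (0,6), (0,7), (0,8), (0,9), (0,10), (0,11) ...
Target (A=2, B=9) not in reachable set → no.

Answer: no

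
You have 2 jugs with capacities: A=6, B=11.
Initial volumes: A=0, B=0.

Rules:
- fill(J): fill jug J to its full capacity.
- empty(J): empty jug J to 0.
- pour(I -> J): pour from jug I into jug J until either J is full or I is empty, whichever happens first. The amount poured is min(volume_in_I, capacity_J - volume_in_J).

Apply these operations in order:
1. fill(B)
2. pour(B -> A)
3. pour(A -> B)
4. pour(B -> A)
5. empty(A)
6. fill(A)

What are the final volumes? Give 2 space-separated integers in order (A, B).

Answer: 6 5

Derivation:
Step 1: fill(B) -> (A=0 B=11)
Step 2: pour(B -> A) -> (A=6 B=5)
Step 3: pour(A -> B) -> (A=0 B=11)
Step 4: pour(B -> A) -> (A=6 B=5)
Step 5: empty(A) -> (A=0 B=5)
Step 6: fill(A) -> (A=6 B=5)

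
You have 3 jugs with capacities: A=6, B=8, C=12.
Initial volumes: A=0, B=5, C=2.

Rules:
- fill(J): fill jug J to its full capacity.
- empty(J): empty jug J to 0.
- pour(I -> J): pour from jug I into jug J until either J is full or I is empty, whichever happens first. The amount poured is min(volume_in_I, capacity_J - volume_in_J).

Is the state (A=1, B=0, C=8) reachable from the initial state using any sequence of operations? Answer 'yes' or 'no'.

Answer: yes

Derivation:
BFS from (A=0, B=5, C=2):
  1. fill(A) -> (A=6 B=5 C=2)
  2. pour(B -> C) -> (A=6 B=0 C=7)
  3. fill(B) -> (A=6 B=8 C=7)
  4. pour(A -> C) -> (A=1 B=8 C=12)
  5. empty(C) -> (A=1 B=8 C=0)
  6. pour(B -> C) -> (A=1 B=0 C=8)
Target reached → yes.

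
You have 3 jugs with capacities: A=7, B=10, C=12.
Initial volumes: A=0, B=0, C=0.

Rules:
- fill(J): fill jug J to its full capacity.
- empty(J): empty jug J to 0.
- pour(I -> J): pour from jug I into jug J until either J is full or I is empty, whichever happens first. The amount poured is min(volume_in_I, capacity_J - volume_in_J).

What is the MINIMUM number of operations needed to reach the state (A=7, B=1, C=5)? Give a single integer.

Answer: 7

Derivation:
BFS from (A=0, B=0, C=0). One shortest path:
  1. fill(B) -> (A=0 B=10 C=0)
  2. pour(B -> A) -> (A=7 B=3 C=0)
  3. empty(A) -> (A=0 B=3 C=0)
  4. pour(B -> C) -> (A=0 B=0 C=3)
  5. fill(B) -> (A=0 B=10 C=3)
  6. pour(B -> C) -> (A=0 B=1 C=12)
  7. pour(C -> A) -> (A=7 B=1 C=5)
Reached target in 7 moves.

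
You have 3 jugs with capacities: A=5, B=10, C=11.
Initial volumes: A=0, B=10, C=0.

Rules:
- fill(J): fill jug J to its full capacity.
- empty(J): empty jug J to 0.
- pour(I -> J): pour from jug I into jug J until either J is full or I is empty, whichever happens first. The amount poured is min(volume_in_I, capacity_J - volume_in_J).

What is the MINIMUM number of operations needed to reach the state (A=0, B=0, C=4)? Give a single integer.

Answer: 5

Derivation:
BFS from (A=0, B=10, C=0). One shortest path:
  1. fill(A) -> (A=5 B=10 C=0)
  2. pour(A -> C) -> (A=0 B=10 C=5)
  3. pour(B -> C) -> (A=0 B=4 C=11)
  4. empty(C) -> (A=0 B=4 C=0)
  5. pour(B -> C) -> (A=0 B=0 C=4)
Reached target in 5 moves.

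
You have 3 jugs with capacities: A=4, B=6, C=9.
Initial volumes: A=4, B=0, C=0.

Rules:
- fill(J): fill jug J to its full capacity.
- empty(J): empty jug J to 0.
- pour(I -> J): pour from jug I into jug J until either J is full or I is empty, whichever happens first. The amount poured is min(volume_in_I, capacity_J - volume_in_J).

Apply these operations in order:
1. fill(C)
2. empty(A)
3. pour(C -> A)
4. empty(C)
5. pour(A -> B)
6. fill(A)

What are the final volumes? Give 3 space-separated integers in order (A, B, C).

Answer: 4 4 0

Derivation:
Step 1: fill(C) -> (A=4 B=0 C=9)
Step 2: empty(A) -> (A=0 B=0 C=9)
Step 3: pour(C -> A) -> (A=4 B=0 C=5)
Step 4: empty(C) -> (A=4 B=0 C=0)
Step 5: pour(A -> B) -> (A=0 B=4 C=0)
Step 6: fill(A) -> (A=4 B=4 C=0)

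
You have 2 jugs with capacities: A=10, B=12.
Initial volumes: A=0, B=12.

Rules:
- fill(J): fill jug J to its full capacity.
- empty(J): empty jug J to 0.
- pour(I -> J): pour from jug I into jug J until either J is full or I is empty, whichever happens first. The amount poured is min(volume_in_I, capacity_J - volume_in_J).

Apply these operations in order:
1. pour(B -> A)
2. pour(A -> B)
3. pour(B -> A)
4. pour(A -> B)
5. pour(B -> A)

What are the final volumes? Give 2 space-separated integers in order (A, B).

Answer: 10 2

Derivation:
Step 1: pour(B -> A) -> (A=10 B=2)
Step 2: pour(A -> B) -> (A=0 B=12)
Step 3: pour(B -> A) -> (A=10 B=2)
Step 4: pour(A -> B) -> (A=0 B=12)
Step 5: pour(B -> A) -> (A=10 B=2)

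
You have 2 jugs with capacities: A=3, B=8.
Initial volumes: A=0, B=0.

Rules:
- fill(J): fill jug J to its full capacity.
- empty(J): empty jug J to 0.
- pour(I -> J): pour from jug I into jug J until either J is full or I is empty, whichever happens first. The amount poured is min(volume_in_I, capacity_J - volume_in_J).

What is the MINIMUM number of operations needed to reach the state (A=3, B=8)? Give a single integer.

BFS from (A=0, B=0). One shortest path:
  1. fill(A) -> (A=3 B=0)
  2. fill(B) -> (A=3 B=8)
Reached target in 2 moves.

Answer: 2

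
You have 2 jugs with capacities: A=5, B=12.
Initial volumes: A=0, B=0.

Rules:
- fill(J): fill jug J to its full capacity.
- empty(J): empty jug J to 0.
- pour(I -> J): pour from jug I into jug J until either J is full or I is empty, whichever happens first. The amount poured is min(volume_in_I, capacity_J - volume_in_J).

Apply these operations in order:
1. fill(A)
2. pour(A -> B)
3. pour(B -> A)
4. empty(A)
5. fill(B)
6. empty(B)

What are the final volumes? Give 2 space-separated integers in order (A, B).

Answer: 0 0

Derivation:
Step 1: fill(A) -> (A=5 B=0)
Step 2: pour(A -> B) -> (A=0 B=5)
Step 3: pour(B -> A) -> (A=5 B=0)
Step 4: empty(A) -> (A=0 B=0)
Step 5: fill(B) -> (A=0 B=12)
Step 6: empty(B) -> (A=0 B=0)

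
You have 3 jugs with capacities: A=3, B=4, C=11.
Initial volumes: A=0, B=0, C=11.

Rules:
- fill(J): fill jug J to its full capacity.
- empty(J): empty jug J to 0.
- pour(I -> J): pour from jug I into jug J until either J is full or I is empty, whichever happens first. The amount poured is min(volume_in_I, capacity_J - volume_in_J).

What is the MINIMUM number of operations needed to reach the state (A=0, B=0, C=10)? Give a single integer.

BFS from (A=0, B=0, C=11). One shortest path:
  1. fill(A) -> (A=3 B=0 C=11)
  2. pour(A -> B) -> (A=0 B=3 C=11)
  3. pour(C -> B) -> (A=0 B=4 C=10)
  4. empty(B) -> (A=0 B=0 C=10)
Reached target in 4 moves.

Answer: 4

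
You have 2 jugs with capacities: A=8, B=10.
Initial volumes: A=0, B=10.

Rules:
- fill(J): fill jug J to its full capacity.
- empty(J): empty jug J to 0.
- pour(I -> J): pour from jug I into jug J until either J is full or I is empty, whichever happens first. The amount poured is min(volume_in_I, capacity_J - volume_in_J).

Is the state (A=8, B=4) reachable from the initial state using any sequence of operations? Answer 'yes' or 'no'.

BFS from (A=0, B=10):
  1. pour(B -> A) -> (A=8 B=2)
  2. empty(A) -> (A=0 B=2)
  3. pour(B -> A) -> (A=2 B=0)
  4. fill(B) -> (A=2 B=10)
  5. pour(B -> A) -> (A=8 B=4)
Target reached → yes.

Answer: yes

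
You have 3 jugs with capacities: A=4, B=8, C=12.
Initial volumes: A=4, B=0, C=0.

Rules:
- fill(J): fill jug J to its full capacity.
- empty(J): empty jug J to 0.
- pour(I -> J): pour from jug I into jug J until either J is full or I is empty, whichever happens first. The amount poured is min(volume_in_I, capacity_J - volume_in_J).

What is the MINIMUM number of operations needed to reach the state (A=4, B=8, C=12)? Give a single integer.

Answer: 2

Derivation:
BFS from (A=4, B=0, C=0). One shortest path:
  1. fill(B) -> (A=4 B=8 C=0)
  2. fill(C) -> (A=4 B=8 C=12)
Reached target in 2 moves.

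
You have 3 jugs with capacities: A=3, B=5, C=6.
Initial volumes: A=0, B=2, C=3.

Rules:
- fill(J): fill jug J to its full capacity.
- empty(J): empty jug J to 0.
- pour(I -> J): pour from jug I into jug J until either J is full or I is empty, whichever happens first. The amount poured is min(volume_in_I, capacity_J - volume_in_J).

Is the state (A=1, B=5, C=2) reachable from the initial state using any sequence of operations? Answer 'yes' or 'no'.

BFS from (A=0, B=2, C=3):
  1. fill(A) -> (A=3 B=2 C=3)
  2. pour(B -> C) -> (A=3 B=0 C=5)
  3. pour(A -> B) -> (A=0 B=3 C=5)
  4. pour(C -> A) -> (A=3 B=3 C=2)
  5. pour(A -> B) -> (A=1 B=5 C=2)
Target reached → yes.

Answer: yes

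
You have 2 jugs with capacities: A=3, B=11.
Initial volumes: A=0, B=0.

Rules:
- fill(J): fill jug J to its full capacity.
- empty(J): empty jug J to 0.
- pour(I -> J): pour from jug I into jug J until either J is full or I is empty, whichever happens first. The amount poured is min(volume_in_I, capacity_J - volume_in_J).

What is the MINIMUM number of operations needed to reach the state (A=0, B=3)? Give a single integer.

Answer: 2

Derivation:
BFS from (A=0, B=0). One shortest path:
  1. fill(A) -> (A=3 B=0)
  2. pour(A -> B) -> (A=0 B=3)
Reached target in 2 moves.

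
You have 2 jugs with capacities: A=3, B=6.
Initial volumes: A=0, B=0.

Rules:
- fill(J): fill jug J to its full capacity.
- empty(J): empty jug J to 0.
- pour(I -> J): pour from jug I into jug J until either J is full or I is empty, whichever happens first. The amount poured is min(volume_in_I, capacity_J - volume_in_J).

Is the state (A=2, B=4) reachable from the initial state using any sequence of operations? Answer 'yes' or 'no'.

BFS explored all 6 reachable states.
Reachable set includes: (0,0), (0,3), (0,6), (3,0), (3,3), (3,6)
Target (A=2, B=4) not in reachable set → no.

Answer: no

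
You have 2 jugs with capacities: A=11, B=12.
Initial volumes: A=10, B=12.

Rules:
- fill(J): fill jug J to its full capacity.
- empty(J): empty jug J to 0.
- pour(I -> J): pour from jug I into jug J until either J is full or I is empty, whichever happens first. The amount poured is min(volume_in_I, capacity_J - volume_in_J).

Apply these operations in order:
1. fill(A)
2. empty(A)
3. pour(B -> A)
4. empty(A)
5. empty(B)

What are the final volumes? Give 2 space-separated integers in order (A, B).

Step 1: fill(A) -> (A=11 B=12)
Step 2: empty(A) -> (A=0 B=12)
Step 3: pour(B -> A) -> (A=11 B=1)
Step 4: empty(A) -> (A=0 B=1)
Step 5: empty(B) -> (A=0 B=0)

Answer: 0 0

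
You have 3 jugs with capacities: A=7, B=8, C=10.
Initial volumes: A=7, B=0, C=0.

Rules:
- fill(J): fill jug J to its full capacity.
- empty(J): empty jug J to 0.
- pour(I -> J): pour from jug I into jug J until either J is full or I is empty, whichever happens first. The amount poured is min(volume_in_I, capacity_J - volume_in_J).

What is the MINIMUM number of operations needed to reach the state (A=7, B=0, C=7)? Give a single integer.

BFS from (A=7, B=0, C=0). One shortest path:
  1. pour(A -> C) -> (A=0 B=0 C=7)
  2. fill(A) -> (A=7 B=0 C=7)
Reached target in 2 moves.

Answer: 2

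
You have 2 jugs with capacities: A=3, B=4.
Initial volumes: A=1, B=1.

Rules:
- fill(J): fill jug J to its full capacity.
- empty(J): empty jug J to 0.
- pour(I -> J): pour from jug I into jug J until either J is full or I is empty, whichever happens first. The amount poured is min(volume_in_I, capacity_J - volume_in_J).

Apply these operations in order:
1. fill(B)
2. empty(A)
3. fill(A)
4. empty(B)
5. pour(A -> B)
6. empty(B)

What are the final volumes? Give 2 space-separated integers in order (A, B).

Answer: 0 0

Derivation:
Step 1: fill(B) -> (A=1 B=4)
Step 2: empty(A) -> (A=0 B=4)
Step 3: fill(A) -> (A=3 B=4)
Step 4: empty(B) -> (A=3 B=0)
Step 5: pour(A -> B) -> (A=0 B=3)
Step 6: empty(B) -> (A=0 B=0)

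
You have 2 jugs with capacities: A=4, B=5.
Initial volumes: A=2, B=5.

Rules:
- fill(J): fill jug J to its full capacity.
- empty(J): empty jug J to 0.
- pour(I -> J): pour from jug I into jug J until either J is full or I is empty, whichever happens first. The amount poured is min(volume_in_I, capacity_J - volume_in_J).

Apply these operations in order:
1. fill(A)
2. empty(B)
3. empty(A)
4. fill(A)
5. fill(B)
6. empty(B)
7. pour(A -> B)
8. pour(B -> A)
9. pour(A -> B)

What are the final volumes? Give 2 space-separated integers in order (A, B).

Step 1: fill(A) -> (A=4 B=5)
Step 2: empty(B) -> (A=4 B=0)
Step 3: empty(A) -> (A=0 B=0)
Step 4: fill(A) -> (A=4 B=0)
Step 5: fill(B) -> (A=4 B=5)
Step 6: empty(B) -> (A=4 B=0)
Step 7: pour(A -> B) -> (A=0 B=4)
Step 8: pour(B -> A) -> (A=4 B=0)
Step 9: pour(A -> B) -> (A=0 B=4)

Answer: 0 4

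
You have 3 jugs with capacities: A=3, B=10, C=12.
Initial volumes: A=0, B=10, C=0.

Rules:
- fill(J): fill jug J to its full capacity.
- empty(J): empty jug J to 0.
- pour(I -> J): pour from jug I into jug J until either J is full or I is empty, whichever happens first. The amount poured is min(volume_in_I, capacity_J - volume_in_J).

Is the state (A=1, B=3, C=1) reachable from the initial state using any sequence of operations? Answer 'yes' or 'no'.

BFS explored all 374 reachable states.
Reachable set includes: (0,0,0), (0,0,1), (0,0,2), (0,0,3), (0,0,4), (0,0,5), (0,0,6), (0,0,7), (0,0,8), (0,0,9), (0,0,10), (0,0,11) ...
Target (A=1, B=3, C=1) not in reachable set → no.

Answer: no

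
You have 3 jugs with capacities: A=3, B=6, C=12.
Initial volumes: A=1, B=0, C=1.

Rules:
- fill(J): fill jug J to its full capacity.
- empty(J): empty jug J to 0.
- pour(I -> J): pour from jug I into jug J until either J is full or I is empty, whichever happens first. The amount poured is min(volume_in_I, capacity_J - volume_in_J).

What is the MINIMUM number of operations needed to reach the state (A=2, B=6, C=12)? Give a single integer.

Answer: 3

Derivation:
BFS from (A=1, B=0, C=1). One shortest path:
  1. fill(B) -> (A=1 B=6 C=1)
  2. pour(C -> A) -> (A=2 B=6 C=0)
  3. fill(C) -> (A=2 B=6 C=12)
Reached target in 3 moves.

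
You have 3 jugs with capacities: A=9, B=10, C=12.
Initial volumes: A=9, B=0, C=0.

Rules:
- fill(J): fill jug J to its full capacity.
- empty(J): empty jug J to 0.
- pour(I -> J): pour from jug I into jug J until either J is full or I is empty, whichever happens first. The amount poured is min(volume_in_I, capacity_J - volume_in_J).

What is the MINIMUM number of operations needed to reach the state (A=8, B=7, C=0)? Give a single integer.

Answer: 7

Derivation:
BFS from (A=9, B=0, C=0). One shortest path:
  1. pour(A -> B) -> (A=0 B=9 C=0)
  2. fill(A) -> (A=9 B=9 C=0)
  3. pour(A -> C) -> (A=0 B=9 C=9)
  4. fill(A) -> (A=9 B=9 C=9)
  5. pour(A -> B) -> (A=8 B=10 C=9)
  6. pour(B -> C) -> (A=8 B=7 C=12)
  7. empty(C) -> (A=8 B=7 C=0)
Reached target in 7 moves.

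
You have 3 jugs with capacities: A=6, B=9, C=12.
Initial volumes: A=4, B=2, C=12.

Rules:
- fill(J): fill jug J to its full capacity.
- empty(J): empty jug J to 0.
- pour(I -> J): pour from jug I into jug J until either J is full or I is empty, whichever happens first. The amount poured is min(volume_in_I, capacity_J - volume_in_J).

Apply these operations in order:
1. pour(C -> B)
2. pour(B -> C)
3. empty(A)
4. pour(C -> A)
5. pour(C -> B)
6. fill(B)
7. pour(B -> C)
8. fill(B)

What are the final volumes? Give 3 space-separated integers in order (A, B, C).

Answer: 6 9 9

Derivation:
Step 1: pour(C -> B) -> (A=4 B=9 C=5)
Step 2: pour(B -> C) -> (A=4 B=2 C=12)
Step 3: empty(A) -> (A=0 B=2 C=12)
Step 4: pour(C -> A) -> (A=6 B=2 C=6)
Step 5: pour(C -> B) -> (A=6 B=8 C=0)
Step 6: fill(B) -> (A=6 B=9 C=0)
Step 7: pour(B -> C) -> (A=6 B=0 C=9)
Step 8: fill(B) -> (A=6 B=9 C=9)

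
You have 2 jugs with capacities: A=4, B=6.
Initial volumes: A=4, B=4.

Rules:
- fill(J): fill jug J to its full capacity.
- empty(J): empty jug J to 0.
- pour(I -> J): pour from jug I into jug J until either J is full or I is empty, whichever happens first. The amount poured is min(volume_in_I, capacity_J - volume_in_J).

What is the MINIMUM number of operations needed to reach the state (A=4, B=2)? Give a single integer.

Answer: 3

Derivation:
BFS from (A=4, B=4). One shortest path:
  1. empty(A) -> (A=0 B=4)
  2. fill(B) -> (A=0 B=6)
  3. pour(B -> A) -> (A=4 B=2)
Reached target in 3 moves.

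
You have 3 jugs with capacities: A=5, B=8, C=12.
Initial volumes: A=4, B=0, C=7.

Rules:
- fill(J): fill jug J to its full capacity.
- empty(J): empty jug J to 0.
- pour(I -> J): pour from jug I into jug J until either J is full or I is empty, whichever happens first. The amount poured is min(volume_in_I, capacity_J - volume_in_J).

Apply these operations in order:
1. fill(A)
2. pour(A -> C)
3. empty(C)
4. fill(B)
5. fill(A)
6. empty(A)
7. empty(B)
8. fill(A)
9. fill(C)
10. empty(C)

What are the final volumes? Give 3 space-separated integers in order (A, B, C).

Answer: 5 0 0

Derivation:
Step 1: fill(A) -> (A=5 B=0 C=7)
Step 2: pour(A -> C) -> (A=0 B=0 C=12)
Step 3: empty(C) -> (A=0 B=0 C=0)
Step 4: fill(B) -> (A=0 B=8 C=0)
Step 5: fill(A) -> (A=5 B=8 C=0)
Step 6: empty(A) -> (A=0 B=8 C=0)
Step 7: empty(B) -> (A=0 B=0 C=0)
Step 8: fill(A) -> (A=5 B=0 C=0)
Step 9: fill(C) -> (A=5 B=0 C=12)
Step 10: empty(C) -> (A=5 B=0 C=0)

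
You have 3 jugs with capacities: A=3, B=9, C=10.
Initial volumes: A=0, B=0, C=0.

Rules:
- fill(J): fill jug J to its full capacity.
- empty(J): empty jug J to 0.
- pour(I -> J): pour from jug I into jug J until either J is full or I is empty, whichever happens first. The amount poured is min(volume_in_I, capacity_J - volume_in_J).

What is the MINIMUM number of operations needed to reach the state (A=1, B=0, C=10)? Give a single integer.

BFS from (A=0, B=0, C=0). One shortest path:
  1. fill(C) -> (A=0 B=0 C=10)
  2. pour(C -> B) -> (A=0 B=9 C=1)
  3. empty(B) -> (A=0 B=0 C=1)
  4. pour(C -> A) -> (A=1 B=0 C=0)
  5. fill(C) -> (A=1 B=0 C=10)
Reached target in 5 moves.

Answer: 5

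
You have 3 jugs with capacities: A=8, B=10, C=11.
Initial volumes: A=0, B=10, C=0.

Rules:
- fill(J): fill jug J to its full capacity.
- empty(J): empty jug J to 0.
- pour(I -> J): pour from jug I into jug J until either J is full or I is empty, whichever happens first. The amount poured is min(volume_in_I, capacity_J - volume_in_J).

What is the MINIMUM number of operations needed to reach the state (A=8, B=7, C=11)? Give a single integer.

BFS from (A=0, B=10, C=0). One shortest path:
  1. fill(A) -> (A=8 B=10 C=0)
  2. pour(A -> C) -> (A=0 B=10 C=8)
  3. fill(A) -> (A=8 B=10 C=8)
  4. pour(B -> C) -> (A=8 B=7 C=11)
Reached target in 4 moves.

Answer: 4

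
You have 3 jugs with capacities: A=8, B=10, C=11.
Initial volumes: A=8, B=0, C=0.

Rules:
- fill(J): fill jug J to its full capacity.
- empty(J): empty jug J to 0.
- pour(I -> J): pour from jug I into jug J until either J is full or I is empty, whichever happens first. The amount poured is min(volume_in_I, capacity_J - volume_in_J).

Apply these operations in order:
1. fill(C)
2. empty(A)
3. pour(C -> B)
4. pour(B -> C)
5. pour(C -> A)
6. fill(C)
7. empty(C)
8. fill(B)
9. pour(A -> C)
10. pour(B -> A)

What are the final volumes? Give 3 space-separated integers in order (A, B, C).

Step 1: fill(C) -> (A=8 B=0 C=11)
Step 2: empty(A) -> (A=0 B=0 C=11)
Step 3: pour(C -> B) -> (A=0 B=10 C=1)
Step 4: pour(B -> C) -> (A=0 B=0 C=11)
Step 5: pour(C -> A) -> (A=8 B=0 C=3)
Step 6: fill(C) -> (A=8 B=0 C=11)
Step 7: empty(C) -> (A=8 B=0 C=0)
Step 8: fill(B) -> (A=8 B=10 C=0)
Step 9: pour(A -> C) -> (A=0 B=10 C=8)
Step 10: pour(B -> A) -> (A=8 B=2 C=8)

Answer: 8 2 8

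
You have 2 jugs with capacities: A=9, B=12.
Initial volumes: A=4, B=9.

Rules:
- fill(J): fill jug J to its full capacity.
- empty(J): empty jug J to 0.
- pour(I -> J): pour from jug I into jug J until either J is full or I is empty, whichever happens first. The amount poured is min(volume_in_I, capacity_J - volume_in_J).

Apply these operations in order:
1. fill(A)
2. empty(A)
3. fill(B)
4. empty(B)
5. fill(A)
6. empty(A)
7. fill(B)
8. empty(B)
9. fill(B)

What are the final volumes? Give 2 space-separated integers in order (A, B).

Step 1: fill(A) -> (A=9 B=9)
Step 2: empty(A) -> (A=0 B=9)
Step 3: fill(B) -> (A=0 B=12)
Step 4: empty(B) -> (A=0 B=0)
Step 5: fill(A) -> (A=9 B=0)
Step 6: empty(A) -> (A=0 B=0)
Step 7: fill(B) -> (A=0 B=12)
Step 8: empty(B) -> (A=0 B=0)
Step 9: fill(B) -> (A=0 B=12)

Answer: 0 12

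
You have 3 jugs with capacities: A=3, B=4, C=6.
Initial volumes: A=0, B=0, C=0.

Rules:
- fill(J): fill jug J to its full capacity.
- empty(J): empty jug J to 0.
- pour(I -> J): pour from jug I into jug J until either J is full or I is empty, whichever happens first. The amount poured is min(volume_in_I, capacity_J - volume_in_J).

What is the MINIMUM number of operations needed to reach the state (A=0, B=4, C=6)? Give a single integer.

BFS from (A=0, B=0, C=0). One shortest path:
  1. fill(B) -> (A=0 B=4 C=0)
  2. fill(C) -> (A=0 B=4 C=6)
Reached target in 2 moves.

Answer: 2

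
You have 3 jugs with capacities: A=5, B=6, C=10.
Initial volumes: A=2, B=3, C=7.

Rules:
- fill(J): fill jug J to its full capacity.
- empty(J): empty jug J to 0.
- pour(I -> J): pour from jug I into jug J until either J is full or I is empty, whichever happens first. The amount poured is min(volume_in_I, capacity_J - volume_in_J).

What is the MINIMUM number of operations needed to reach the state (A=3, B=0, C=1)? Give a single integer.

BFS from (A=2, B=3, C=7). One shortest path:
  1. empty(A) -> (A=0 B=3 C=7)
  2. pour(B -> A) -> (A=3 B=0 C=7)
  3. pour(C -> B) -> (A=3 B=6 C=1)
  4. empty(B) -> (A=3 B=0 C=1)
Reached target in 4 moves.

Answer: 4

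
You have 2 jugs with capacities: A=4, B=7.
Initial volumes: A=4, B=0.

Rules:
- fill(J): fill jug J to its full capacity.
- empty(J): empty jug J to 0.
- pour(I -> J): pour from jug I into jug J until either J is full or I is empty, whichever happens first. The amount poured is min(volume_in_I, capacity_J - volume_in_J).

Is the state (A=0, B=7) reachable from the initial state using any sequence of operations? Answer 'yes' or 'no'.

BFS from (A=4, B=0):
  1. empty(A) -> (A=0 B=0)
  2. fill(B) -> (A=0 B=7)
Target reached → yes.

Answer: yes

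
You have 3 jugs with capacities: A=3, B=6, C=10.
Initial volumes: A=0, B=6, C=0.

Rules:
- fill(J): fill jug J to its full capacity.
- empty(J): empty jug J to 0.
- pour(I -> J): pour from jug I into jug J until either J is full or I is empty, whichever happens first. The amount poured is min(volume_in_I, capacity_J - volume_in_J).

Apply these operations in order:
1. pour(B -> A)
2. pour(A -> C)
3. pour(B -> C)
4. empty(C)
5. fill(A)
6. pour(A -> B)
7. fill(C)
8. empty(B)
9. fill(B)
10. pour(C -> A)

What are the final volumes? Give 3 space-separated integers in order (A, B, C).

Answer: 3 6 7

Derivation:
Step 1: pour(B -> A) -> (A=3 B=3 C=0)
Step 2: pour(A -> C) -> (A=0 B=3 C=3)
Step 3: pour(B -> C) -> (A=0 B=0 C=6)
Step 4: empty(C) -> (A=0 B=0 C=0)
Step 5: fill(A) -> (A=3 B=0 C=0)
Step 6: pour(A -> B) -> (A=0 B=3 C=0)
Step 7: fill(C) -> (A=0 B=3 C=10)
Step 8: empty(B) -> (A=0 B=0 C=10)
Step 9: fill(B) -> (A=0 B=6 C=10)
Step 10: pour(C -> A) -> (A=3 B=6 C=7)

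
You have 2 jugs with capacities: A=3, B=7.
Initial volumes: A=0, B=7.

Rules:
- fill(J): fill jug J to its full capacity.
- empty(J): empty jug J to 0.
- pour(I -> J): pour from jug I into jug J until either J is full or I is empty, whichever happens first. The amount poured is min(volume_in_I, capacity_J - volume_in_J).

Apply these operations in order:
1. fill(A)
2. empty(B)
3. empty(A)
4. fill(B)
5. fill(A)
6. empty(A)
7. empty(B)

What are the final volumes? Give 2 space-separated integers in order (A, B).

Answer: 0 0

Derivation:
Step 1: fill(A) -> (A=3 B=7)
Step 2: empty(B) -> (A=3 B=0)
Step 3: empty(A) -> (A=0 B=0)
Step 4: fill(B) -> (A=0 B=7)
Step 5: fill(A) -> (A=3 B=7)
Step 6: empty(A) -> (A=0 B=7)
Step 7: empty(B) -> (A=0 B=0)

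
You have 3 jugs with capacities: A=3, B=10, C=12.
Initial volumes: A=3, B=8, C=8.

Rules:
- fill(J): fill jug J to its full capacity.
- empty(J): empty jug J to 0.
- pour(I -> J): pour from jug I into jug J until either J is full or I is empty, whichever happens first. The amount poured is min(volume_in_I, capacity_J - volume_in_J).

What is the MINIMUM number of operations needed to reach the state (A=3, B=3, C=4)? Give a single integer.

BFS from (A=3, B=8, C=8). One shortest path:
  1. pour(B -> C) -> (A=3 B=4 C=12)
  2. empty(C) -> (A=3 B=4 C=0)
  3. pour(B -> C) -> (A=3 B=0 C=4)
  4. pour(A -> B) -> (A=0 B=3 C=4)
  5. fill(A) -> (A=3 B=3 C=4)
Reached target in 5 moves.

Answer: 5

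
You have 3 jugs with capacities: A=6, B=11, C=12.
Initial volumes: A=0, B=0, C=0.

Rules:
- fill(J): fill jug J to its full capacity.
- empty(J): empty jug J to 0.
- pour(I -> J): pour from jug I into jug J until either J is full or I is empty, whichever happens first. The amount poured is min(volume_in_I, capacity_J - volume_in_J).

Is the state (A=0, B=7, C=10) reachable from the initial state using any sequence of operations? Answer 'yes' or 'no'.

BFS from (A=0, B=0, C=0):
  1. fill(C) -> (A=0 B=0 C=12)
  2. pour(C -> B) -> (A=0 B=11 C=1)
  3. pour(C -> A) -> (A=1 B=11 C=0)
  4. pour(B -> C) -> (A=1 B=0 C=11)
  5. fill(B) -> (A=1 B=11 C=11)
  6. pour(B -> C) -> (A=1 B=10 C=12)
  7. empty(C) -> (A=1 B=10 C=0)
  8. pour(B -> C) -> (A=1 B=0 C=10)
  9. pour(A -> B) -> (A=0 B=1 C=10)
  10. fill(A) -> (A=6 B=1 C=10)
  11. pour(A -> B) -> (A=0 B=7 C=10)
Target reached → yes.

Answer: yes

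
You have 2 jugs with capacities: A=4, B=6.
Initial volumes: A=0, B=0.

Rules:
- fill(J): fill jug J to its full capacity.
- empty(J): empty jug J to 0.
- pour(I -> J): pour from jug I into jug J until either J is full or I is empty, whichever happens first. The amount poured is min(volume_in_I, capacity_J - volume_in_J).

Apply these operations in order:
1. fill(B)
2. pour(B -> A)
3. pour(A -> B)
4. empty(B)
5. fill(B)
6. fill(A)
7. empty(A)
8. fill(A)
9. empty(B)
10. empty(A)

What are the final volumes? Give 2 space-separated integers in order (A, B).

Step 1: fill(B) -> (A=0 B=6)
Step 2: pour(B -> A) -> (A=4 B=2)
Step 3: pour(A -> B) -> (A=0 B=6)
Step 4: empty(B) -> (A=0 B=0)
Step 5: fill(B) -> (A=0 B=6)
Step 6: fill(A) -> (A=4 B=6)
Step 7: empty(A) -> (A=0 B=6)
Step 8: fill(A) -> (A=4 B=6)
Step 9: empty(B) -> (A=4 B=0)
Step 10: empty(A) -> (A=0 B=0)

Answer: 0 0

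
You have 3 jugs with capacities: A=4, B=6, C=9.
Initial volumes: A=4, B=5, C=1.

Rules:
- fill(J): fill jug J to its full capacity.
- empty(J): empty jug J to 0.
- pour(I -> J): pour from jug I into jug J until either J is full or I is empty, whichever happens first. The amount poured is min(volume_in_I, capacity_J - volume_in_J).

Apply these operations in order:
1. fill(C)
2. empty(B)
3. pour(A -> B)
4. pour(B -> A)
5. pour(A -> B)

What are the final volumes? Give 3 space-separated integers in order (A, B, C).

Step 1: fill(C) -> (A=4 B=5 C=9)
Step 2: empty(B) -> (A=4 B=0 C=9)
Step 3: pour(A -> B) -> (A=0 B=4 C=9)
Step 4: pour(B -> A) -> (A=4 B=0 C=9)
Step 5: pour(A -> B) -> (A=0 B=4 C=9)

Answer: 0 4 9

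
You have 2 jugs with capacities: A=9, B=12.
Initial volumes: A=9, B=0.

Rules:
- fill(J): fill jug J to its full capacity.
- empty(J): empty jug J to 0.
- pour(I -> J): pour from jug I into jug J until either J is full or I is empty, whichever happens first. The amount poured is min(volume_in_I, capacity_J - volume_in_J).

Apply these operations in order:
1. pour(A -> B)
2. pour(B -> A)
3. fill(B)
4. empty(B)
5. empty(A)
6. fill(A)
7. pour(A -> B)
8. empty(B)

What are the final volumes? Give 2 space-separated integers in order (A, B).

Step 1: pour(A -> B) -> (A=0 B=9)
Step 2: pour(B -> A) -> (A=9 B=0)
Step 3: fill(B) -> (A=9 B=12)
Step 4: empty(B) -> (A=9 B=0)
Step 5: empty(A) -> (A=0 B=0)
Step 6: fill(A) -> (A=9 B=0)
Step 7: pour(A -> B) -> (A=0 B=9)
Step 8: empty(B) -> (A=0 B=0)

Answer: 0 0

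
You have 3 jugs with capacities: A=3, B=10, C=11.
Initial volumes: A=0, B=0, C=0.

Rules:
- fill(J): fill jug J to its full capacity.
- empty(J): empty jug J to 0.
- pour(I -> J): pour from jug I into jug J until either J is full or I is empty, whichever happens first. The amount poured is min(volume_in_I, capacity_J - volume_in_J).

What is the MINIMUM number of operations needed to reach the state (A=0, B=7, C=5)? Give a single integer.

BFS from (A=0, B=0, C=0). One shortest path:
  1. fill(B) -> (A=0 B=10 C=0)
  2. fill(C) -> (A=0 B=10 C=11)
  3. pour(B -> A) -> (A=3 B=7 C=11)
  4. empty(A) -> (A=0 B=7 C=11)
  5. pour(C -> A) -> (A=3 B=7 C=8)
  6. empty(A) -> (A=0 B=7 C=8)
  7. pour(C -> A) -> (A=3 B=7 C=5)
  8. empty(A) -> (A=0 B=7 C=5)
Reached target in 8 moves.

Answer: 8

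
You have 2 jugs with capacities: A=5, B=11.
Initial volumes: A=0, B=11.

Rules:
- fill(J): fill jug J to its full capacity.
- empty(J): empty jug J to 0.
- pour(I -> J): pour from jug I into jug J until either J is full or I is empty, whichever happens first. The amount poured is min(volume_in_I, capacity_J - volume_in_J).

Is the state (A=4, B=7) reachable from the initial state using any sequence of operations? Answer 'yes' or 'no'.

BFS explored all 32 reachable states.
Reachable set includes: (0,0), (0,1), (0,2), (0,3), (0,4), (0,5), (0,6), (0,7), (0,8), (0,9), (0,10), (0,11) ...
Target (A=4, B=7) not in reachable set → no.

Answer: no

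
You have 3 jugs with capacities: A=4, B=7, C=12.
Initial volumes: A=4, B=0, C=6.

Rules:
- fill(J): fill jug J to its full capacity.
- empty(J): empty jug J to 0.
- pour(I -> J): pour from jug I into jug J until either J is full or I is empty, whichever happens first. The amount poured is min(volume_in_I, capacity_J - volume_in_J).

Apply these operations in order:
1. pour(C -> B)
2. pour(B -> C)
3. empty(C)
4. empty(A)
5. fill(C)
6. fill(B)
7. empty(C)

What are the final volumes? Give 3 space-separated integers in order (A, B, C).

Answer: 0 7 0

Derivation:
Step 1: pour(C -> B) -> (A=4 B=6 C=0)
Step 2: pour(B -> C) -> (A=4 B=0 C=6)
Step 3: empty(C) -> (A=4 B=0 C=0)
Step 4: empty(A) -> (A=0 B=0 C=0)
Step 5: fill(C) -> (A=0 B=0 C=12)
Step 6: fill(B) -> (A=0 B=7 C=12)
Step 7: empty(C) -> (A=0 B=7 C=0)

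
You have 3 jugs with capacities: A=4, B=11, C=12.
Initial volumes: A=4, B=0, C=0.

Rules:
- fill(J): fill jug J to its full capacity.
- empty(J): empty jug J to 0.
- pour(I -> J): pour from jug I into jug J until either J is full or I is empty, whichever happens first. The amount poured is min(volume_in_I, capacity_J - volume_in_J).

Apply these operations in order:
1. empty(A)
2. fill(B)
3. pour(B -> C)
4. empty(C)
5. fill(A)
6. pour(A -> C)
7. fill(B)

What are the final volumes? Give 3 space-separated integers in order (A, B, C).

Answer: 0 11 4

Derivation:
Step 1: empty(A) -> (A=0 B=0 C=0)
Step 2: fill(B) -> (A=0 B=11 C=0)
Step 3: pour(B -> C) -> (A=0 B=0 C=11)
Step 4: empty(C) -> (A=0 B=0 C=0)
Step 5: fill(A) -> (A=4 B=0 C=0)
Step 6: pour(A -> C) -> (A=0 B=0 C=4)
Step 7: fill(B) -> (A=0 B=11 C=4)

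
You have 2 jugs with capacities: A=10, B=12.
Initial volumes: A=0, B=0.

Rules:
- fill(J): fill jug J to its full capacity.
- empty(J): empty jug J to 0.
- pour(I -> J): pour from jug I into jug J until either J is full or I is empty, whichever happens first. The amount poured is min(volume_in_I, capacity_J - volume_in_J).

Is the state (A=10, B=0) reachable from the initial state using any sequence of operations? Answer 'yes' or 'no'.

Answer: yes

Derivation:
BFS from (A=0, B=0):
  1. fill(A) -> (A=10 B=0)
Target reached → yes.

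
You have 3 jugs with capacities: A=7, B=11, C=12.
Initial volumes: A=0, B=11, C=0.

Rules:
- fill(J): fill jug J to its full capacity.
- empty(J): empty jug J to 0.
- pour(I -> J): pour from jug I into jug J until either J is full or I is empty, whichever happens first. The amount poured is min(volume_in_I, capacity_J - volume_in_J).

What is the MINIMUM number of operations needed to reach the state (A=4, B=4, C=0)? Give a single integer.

Answer: 7

Derivation:
BFS from (A=0, B=11, C=0). One shortest path:
  1. pour(B -> A) -> (A=7 B=4 C=0)
  2. empty(A) -> (A=0 B=4 C=0)
  3. pour(B -> C) -> (A=0 B=0 C=4)
  4. fill(B) -> (A=0 B=11 C=4)
  5. pour(B -> A) -> (A=7 B=4 C=4)
  6. empty(A) -> (A=0 B=4 C=4)
  7. pour(C -> A) -> (A=4 B=4 C=0)
Reached target in 7 moves.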